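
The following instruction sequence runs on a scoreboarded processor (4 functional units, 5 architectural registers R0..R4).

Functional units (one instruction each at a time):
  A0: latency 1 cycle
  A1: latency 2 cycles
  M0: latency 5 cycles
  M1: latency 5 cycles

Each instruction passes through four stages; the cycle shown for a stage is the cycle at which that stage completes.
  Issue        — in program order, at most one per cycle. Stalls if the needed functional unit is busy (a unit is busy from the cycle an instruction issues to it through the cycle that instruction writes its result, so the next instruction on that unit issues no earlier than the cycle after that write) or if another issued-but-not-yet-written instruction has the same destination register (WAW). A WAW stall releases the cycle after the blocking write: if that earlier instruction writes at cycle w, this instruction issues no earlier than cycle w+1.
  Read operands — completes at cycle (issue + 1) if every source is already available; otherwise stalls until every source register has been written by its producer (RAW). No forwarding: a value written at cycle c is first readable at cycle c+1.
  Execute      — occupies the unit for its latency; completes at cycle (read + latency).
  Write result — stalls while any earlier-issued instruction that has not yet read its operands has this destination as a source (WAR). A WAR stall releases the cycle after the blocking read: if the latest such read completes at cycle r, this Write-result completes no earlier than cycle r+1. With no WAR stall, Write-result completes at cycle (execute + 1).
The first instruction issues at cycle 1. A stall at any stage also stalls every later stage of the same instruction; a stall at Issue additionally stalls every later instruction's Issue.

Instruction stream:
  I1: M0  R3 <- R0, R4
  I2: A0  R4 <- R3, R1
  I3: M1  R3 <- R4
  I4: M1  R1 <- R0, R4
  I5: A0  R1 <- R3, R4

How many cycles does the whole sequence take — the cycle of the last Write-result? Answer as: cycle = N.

cycle = 30

[I1] 1/2/7/8
[I2] 2/9/10/11  (RAW R3: wait I1 write@8)
[I3] 9/12/17/18  (WAW R3: wait I1 write@8; RAW R4: wait I2 write@11)
[I4] 19/20/25/26  (struct: M1 busy until I3 writes@18)
[I5] 27/28/29/30  (WAW R1: wait I4 write@26)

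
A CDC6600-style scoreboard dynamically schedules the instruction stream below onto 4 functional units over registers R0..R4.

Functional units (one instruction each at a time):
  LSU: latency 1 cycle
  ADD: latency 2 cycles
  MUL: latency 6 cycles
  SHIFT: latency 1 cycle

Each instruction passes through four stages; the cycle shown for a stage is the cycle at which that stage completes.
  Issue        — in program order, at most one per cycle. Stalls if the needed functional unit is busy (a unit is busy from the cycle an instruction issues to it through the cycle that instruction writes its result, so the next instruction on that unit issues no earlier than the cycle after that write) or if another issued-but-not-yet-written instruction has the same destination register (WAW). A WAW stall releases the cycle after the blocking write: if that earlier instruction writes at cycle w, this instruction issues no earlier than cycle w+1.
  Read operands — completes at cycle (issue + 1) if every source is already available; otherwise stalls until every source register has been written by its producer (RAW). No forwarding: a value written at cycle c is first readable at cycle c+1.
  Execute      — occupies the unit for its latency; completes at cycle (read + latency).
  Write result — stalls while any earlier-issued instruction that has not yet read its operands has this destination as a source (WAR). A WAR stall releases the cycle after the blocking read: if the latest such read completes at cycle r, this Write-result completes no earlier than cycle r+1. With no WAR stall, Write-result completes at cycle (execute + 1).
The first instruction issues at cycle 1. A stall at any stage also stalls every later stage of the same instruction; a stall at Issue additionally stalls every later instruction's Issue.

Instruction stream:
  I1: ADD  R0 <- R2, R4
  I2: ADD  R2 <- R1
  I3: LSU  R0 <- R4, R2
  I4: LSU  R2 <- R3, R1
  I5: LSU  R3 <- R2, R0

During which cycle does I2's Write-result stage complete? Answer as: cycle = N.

cycle = 10

t=1  I1→ADD
t=2  I1 RO
t=4  I1 EX
t=5  I1 WR R0
t=6  I2→ADD
t=7  I2 RO, I3→LSU
t=9  I2 EX
t=10  I2 WR R2
t=11  I3 RO
t=12  I3 EX
t=13  I3 WR R0
t=14  I4→LSU
t=15  I4 RO
t=16  I4 EX
t=17  I4 WR R2
t=18  I5→LSU
t=19  I5 RO
t=20  I5 EX
t=21  I5 WR R3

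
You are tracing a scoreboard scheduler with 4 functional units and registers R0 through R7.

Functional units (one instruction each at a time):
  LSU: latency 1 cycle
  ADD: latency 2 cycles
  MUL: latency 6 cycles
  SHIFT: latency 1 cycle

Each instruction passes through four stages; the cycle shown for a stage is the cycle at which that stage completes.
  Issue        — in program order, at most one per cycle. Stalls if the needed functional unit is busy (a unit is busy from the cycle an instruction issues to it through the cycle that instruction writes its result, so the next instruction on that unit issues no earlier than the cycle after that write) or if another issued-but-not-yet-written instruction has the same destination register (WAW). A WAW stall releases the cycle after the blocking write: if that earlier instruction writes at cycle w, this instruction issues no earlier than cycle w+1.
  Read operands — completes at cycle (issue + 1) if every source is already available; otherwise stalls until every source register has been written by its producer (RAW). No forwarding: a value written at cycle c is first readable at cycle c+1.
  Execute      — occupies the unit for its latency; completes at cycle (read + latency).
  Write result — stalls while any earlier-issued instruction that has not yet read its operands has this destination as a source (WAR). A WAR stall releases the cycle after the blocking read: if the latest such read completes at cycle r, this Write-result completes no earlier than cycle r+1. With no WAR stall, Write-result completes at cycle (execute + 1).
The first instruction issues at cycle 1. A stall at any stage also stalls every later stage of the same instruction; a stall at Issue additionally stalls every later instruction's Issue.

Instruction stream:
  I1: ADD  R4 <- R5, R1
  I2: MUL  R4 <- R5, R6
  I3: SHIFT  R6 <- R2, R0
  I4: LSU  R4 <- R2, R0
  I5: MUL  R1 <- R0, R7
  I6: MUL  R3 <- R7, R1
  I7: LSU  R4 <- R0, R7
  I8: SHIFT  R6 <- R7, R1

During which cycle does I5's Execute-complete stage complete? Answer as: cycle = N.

cycle = 23

t=1  I1 dispatched to ADD
t=2  I1 operands ready
t=4  I1 complete
t=5  R4←I1
t=6  I2 dispatched to MUL
t=7  I2 operands ready, I3 dispatched to SHIFT
t=8  I3 operands ready
t=9  I3 complete
t=10  R6←I3
t=13  I2 complete
t=14  R4←I2
t=15  I4 dispatched to LSU
t=16  I4 operands ready, I5 dispatched to MUL
t=17  I4 complete, I5 operands ready
t=18  R4←I4
t=23  I5 complete
t=24  R1←I5
t=25  I6 dispatched to MUL
t=26  I6 operands ready, I7 dispatched to LSU
t=27  I7 operands ready, I8 dispatched to SHIFT
t=28  I7 complete, I8 operands ready
t=29  R4←I7, I8 complete
t=30  R6←I8
t=32  I6 complete
t=33  R3←I6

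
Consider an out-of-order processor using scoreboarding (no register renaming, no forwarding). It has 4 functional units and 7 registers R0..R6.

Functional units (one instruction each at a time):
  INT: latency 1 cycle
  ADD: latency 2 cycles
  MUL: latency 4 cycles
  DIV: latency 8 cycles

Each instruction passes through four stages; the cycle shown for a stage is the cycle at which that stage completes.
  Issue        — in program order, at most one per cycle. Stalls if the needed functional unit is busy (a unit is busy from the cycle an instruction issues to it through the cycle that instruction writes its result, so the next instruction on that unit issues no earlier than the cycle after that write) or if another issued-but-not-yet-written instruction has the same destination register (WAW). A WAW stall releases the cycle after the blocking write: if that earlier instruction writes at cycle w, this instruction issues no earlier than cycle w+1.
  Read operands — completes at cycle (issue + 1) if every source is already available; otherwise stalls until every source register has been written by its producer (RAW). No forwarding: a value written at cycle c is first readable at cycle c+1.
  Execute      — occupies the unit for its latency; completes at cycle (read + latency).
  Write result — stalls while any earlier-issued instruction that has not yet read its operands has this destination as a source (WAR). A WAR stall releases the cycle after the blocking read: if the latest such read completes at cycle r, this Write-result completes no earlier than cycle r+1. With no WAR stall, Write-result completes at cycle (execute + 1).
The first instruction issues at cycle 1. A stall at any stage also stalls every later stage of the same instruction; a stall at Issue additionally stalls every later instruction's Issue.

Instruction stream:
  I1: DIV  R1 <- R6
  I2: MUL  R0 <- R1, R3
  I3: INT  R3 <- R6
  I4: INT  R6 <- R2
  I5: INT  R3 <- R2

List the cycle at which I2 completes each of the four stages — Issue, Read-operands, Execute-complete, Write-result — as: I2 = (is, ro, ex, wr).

1) issue 1, read 2, done 10, write 11
2) issue 2, read 12, done 16, write 17  <RAW R1: wait I1 write@11>
3) issue 3, read 4, done 5, write 13  <WAR R3: wait I2 read@12>
4) issue 14, read 15, done 16, write 17  <struct: INT busy until I3 writes@13>
5) issue 18, read 19, done 20, write 21  <struct: INT busy until I4 writes@17>

I2 = (2, 12, 16, 17)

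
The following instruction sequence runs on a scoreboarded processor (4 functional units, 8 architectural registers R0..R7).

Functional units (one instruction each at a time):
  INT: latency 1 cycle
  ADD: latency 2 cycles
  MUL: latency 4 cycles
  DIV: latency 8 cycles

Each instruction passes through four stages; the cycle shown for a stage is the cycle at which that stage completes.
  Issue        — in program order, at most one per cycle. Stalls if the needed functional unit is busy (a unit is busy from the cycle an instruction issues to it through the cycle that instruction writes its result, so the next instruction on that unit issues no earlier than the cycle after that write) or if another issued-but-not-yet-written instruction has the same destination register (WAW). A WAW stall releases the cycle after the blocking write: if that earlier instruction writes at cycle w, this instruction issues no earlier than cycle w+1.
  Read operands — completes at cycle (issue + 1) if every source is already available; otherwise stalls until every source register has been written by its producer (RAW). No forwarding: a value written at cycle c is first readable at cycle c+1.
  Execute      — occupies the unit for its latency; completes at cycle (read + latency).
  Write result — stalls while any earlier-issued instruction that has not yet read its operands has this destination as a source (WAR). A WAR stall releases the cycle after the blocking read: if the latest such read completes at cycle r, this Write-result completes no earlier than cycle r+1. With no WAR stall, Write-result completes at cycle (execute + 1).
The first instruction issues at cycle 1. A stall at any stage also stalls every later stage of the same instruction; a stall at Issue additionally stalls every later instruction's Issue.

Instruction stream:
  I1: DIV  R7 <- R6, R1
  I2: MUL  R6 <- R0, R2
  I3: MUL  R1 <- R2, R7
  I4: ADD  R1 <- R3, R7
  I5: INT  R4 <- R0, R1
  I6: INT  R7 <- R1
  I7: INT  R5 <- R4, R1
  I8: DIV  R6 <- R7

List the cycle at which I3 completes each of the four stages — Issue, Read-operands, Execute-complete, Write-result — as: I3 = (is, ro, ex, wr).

I3 = (9, 12, 16, 17)

I1  is:1  ro:2  ex:10  wr:11
I2  is:2  ro:3  ex:7  wr:8
I3  is:9  ro:12  ex:16  wr:17  — struct: MUL busy until I2 writes@8, RAW R7: wait I1 write@11
I4  is:18  ro:19  ex:21  wr:22  — WAW R1: wait I3 write@17
I5  is:19  ro:23  ex:24  wr:25  — RAW R1: wait I4 write@22
I6  is:26  ro:27  ex:28  wr:29  — struct: INT busy until I5 writes@25
I7  is:30  ro:31  ex:32  wr:33  — struct: INT busy until I6 writes@29
I8  is:31  ro:32  ex:40  wr:41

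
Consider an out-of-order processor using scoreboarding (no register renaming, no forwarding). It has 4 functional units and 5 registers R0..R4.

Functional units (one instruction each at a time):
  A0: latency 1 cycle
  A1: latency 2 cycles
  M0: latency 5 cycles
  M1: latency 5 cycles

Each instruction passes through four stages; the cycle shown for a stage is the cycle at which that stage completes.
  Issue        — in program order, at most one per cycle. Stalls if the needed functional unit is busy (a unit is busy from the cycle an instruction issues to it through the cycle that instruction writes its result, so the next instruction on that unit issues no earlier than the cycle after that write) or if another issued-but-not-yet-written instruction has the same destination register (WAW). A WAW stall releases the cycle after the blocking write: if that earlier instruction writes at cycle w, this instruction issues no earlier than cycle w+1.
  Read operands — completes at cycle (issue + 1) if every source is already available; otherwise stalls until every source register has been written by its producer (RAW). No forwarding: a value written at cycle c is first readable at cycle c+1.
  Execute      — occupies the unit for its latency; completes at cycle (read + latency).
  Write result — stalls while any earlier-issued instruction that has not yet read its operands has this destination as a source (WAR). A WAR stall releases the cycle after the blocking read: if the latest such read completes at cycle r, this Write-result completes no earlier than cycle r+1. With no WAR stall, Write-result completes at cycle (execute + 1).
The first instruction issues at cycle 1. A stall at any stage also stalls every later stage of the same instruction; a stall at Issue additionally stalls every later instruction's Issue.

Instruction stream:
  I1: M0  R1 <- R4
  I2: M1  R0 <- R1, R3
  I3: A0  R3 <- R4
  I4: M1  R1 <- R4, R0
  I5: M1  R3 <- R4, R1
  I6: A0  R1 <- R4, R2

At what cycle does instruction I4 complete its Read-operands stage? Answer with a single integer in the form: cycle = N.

cycle = 17

I1 -> (1, 2, 7, 8)
I2 -> (2, 9, 14, 15)  // RAW R1: wait I1 write@8
I3 -> (3, 4, 5, 10)  // WAR R3: wait I2 read@9
I4 -> (16, 17, 22, 23)  // struct: M1 busy until I2 writes@15
I5 -> (24, 25, 30, 31)  // struct: M1 busy until I4 writes@23
I6 -> (25, 26, 27, 28)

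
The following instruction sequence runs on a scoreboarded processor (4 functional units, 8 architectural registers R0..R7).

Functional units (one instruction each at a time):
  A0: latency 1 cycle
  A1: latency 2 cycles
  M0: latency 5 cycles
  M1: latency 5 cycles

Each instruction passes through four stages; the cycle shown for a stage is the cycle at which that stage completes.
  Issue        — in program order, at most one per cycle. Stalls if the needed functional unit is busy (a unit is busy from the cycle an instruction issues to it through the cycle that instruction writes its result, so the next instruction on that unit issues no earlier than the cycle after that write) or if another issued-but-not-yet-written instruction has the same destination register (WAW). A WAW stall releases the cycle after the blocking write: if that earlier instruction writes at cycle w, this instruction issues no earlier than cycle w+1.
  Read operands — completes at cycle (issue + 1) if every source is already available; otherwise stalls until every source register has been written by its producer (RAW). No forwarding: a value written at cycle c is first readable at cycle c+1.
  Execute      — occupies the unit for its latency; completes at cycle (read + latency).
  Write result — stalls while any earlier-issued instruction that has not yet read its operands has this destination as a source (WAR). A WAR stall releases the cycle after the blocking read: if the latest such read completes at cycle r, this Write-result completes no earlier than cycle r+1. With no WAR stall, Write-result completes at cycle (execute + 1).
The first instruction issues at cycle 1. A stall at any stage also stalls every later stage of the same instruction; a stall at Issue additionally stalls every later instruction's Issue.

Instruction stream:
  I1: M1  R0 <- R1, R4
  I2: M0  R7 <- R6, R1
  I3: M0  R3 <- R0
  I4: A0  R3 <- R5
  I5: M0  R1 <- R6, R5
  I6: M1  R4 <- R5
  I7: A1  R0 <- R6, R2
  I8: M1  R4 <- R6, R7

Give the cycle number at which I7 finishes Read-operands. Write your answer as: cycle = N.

cycle = 22

[I1] 1/2/7/8
[I2] 2/3/8/9
[I3] 10/11/16/17  (struct: M0 busy until I2 writes@9)
[I4] 18/19/20/21  (WAW R3: wait I3 write@17)
[I5] 19/20/25/26
[I6] 20/21/26/27
[I7] 21/22/24/25
[I8] 28/29/34/35  (struct: M1 busy until I6 writes@27)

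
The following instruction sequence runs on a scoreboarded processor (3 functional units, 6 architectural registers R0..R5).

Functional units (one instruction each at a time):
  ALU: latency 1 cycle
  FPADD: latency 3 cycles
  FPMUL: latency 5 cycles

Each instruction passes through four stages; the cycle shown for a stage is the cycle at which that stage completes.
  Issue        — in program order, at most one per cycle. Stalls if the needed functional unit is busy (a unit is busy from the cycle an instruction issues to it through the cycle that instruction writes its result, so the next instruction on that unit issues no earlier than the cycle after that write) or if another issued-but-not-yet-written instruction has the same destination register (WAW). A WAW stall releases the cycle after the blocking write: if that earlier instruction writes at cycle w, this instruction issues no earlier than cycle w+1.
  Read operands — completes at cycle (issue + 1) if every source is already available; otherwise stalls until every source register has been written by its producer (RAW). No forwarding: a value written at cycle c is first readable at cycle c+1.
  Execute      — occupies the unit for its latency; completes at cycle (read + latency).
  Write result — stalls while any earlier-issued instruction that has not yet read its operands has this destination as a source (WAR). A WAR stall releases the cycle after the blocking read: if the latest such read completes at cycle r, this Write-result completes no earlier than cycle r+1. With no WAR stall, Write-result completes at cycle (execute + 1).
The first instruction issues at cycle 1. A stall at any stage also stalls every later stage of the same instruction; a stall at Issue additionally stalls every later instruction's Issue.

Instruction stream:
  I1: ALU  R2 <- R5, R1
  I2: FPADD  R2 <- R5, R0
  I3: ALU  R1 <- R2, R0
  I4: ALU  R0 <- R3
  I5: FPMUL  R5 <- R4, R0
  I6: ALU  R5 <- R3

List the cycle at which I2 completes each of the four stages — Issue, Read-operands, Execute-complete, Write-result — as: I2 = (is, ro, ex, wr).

cycle 1: issue I1 (ALU)
cycle 2: I1 read-ops
cycle 3: I1 finished on ALU
cycle 4: I1→R2
cycle 5: issue I2 (FPADD)
cycle 6: I2 read-ops | issue I3 (ALU)
cycle 9: I2 finished on FPADD
cycle 10: I2→R2
cycle 11: I3 read-ops
cycle 12: I3 finished on ALU
cycle 13: I3→R1
cycle 14: issue I4 (ALU)
cycle 15: I4 read-ops | issue I5 (FPMUL)
cycle 16: I4 finished on ALU
cycle 17: I4→R0
cycle 18: I5 read-ops
cycle 23: I5 finished on FPMUL
cycle 24: I5→R5
cycle 25: issue I6 (ALU)
cycle 26: I6 read-ops
cycle 27: I6 finished on ALU
cycle 28: I6→R5

I2 = (5, 6, 9, 10)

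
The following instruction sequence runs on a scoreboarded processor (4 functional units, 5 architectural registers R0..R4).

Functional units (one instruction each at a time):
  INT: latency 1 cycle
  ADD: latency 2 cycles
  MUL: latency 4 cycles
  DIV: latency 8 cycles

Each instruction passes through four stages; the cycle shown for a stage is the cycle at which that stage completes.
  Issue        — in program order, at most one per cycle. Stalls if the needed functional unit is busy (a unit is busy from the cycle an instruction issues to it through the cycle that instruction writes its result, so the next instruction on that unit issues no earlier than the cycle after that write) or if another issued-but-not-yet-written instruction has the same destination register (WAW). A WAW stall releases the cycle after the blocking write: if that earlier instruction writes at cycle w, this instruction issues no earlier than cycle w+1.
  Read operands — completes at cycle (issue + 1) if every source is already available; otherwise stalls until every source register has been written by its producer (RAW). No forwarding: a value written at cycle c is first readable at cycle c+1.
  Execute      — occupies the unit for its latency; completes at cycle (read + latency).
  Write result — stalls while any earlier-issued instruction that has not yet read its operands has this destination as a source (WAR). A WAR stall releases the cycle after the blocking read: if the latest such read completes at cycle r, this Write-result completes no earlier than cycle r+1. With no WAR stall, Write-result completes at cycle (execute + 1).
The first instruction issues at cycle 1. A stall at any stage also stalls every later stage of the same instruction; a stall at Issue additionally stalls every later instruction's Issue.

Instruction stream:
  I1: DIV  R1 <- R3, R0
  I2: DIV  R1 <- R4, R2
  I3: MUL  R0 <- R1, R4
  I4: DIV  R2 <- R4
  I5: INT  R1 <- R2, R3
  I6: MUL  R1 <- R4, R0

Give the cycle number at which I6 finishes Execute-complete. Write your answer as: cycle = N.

cycle = 42

[1] issue I1 (DIV)
[2] I1 read-ops
[10] I1 finished on DIV
[11] I1→R1
[12] issue I2 (DIV)
[13] I2 read-ops · issue I3 (MUL)
[21] I2 finished on DIV
[22] I2→R1
[23] I3 read-ops · issue I4 (DIV)
[24] I4 read-ops · issue I5 (INT)
[27] I3 finished on MUL
[28] I3→R0
[32] I4 finished on DIV
[33] I4→R2
[34] I5 read-ops
[35] I5 finished on INT
[36] I5→R1
[37] issue I6 (MUL)
[38] I6 read-ops
[42] I6 finished on MUL
[43] I6→R1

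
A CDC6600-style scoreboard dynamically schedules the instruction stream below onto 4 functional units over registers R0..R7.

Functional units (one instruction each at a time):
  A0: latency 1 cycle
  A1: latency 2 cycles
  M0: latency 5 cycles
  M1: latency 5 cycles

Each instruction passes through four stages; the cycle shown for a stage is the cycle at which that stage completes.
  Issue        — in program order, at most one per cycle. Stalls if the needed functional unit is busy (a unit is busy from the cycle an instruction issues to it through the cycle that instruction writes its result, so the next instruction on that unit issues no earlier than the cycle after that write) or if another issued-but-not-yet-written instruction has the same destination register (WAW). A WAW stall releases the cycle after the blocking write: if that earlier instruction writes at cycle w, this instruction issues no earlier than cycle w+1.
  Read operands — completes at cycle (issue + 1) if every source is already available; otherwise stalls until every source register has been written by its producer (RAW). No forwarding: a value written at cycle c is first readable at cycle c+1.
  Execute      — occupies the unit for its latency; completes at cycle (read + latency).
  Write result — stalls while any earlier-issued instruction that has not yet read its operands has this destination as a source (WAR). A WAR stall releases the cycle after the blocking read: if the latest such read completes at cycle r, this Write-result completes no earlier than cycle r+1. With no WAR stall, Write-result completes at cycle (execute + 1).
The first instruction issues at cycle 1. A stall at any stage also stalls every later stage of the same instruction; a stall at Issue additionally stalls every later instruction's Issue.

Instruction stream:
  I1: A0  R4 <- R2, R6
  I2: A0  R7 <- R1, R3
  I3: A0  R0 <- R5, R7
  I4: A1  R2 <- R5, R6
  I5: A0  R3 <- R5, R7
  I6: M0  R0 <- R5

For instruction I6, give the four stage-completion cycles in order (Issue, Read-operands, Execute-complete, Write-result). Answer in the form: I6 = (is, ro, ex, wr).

I6 = (14, 15, 20, 21)

c1: I1 issues→A0
c2: I1 reads
c3: I1 exec-done
c4: I1 writes R4
c5: I2 issues→A0
c6: I2 reads
c7: I2 exec-done
c8: I2 writes R7
c9: I3 issues→A0
c10: I3 reads; I4 issues→A1
c11: I3 exec-done; I4 reads
c12: I3 writes R0
c13: I4 exec-done; I5 issues→A0
c14: I4 writes R2; I5 reads; I6 issues→M0
c15: I5 exec-done; I6 reads
c16: I5 writes R3
c20: I6 exec-done
c21: I6 writes R0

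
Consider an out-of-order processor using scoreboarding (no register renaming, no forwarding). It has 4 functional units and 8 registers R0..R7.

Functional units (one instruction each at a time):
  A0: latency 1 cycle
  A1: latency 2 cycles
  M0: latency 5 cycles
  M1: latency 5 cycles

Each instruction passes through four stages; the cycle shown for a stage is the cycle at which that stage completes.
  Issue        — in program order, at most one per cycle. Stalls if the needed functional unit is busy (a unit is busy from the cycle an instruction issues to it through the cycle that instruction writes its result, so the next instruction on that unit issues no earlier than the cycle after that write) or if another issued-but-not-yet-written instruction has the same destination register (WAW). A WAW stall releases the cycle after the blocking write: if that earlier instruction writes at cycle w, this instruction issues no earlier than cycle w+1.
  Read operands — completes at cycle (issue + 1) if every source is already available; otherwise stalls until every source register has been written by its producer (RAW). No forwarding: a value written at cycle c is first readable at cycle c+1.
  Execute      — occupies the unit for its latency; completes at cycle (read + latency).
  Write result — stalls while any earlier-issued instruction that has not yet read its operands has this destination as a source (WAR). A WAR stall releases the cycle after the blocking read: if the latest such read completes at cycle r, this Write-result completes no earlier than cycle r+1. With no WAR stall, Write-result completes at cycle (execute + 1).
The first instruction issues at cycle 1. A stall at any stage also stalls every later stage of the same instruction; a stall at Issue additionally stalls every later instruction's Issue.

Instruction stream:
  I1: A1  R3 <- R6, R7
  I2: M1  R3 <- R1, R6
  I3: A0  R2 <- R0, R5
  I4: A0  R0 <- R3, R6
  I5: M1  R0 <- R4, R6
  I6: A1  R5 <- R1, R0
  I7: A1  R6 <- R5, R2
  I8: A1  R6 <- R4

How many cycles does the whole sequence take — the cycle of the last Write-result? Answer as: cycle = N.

t=1  issue I1 (A1)
t=2  I1 read-ops
t=4  I1 finished on A1
t=5  I1→R3
t=6  issue I2 (M1)
t=7  I2 read-ops, issue I3 (A0)
t=8  I3 read-ops
t=9  I3 finished on A0
t=10  I3→R2
t=11  issue I4 (A0)
t=12  I2 finished on M1
t=13  I2→R3
t=14  I4 read-ops
t=15  I4 finished on A0
t=16  I4→R0
t=17  issue I5 (M1)
t=18  I5 read-ops, issue I6 (A1)
t=23  I5 finished on M1
t=24  I5→R0
t=25  I6 read-ops
t=27  I6 finished on A1
t=28  I6→R5
t=29  issue I7 (A1)
t=30  I7 read-ops
t=32  I7 finished on A1
t=33  I7→R6
t=34  issue I8 (A1)
t=35  I8 read-ops
t=37  I8 finished on A1
t=38  I8→R6

cycle = 38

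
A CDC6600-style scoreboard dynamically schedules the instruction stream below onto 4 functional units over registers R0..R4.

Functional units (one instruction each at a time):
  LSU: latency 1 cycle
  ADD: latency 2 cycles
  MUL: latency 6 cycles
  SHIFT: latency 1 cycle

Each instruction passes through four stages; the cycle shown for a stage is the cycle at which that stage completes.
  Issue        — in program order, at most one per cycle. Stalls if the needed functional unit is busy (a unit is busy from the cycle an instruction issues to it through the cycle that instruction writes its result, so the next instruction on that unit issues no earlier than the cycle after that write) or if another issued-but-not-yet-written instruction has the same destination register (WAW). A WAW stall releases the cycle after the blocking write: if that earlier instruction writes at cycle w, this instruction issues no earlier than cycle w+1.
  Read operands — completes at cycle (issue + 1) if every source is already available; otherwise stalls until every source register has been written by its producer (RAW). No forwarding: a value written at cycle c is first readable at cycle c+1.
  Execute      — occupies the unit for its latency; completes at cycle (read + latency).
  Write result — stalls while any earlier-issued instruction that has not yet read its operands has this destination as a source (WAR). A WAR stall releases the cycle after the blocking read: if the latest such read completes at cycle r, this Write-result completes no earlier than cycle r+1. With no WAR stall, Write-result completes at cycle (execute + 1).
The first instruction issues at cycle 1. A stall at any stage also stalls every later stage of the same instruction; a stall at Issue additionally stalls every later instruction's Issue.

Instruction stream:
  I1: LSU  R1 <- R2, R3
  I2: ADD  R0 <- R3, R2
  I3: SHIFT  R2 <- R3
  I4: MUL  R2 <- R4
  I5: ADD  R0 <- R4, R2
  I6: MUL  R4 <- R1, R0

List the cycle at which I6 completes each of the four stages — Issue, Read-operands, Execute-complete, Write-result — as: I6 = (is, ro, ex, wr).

I1  is:1  ro:2  ex:3  wr:4
I2  is:2  ro:3  ex:5  wr:6
I3  is:3  ro:4  ex:5  wr:6
I4  is:7  ro:8  ex:14  wr:15  — WAW R2: wait I3 write@6
I5  is:8  ro:16  ex:18  wr:19  — RAW R2: wait I4 write@15
I6  is:16  ro:20  ex:26  wr:27  — struct: MUL busy until I4 writes@15, RAW R0: wait I5 write@19

I6 = (16, 20, 26, 27)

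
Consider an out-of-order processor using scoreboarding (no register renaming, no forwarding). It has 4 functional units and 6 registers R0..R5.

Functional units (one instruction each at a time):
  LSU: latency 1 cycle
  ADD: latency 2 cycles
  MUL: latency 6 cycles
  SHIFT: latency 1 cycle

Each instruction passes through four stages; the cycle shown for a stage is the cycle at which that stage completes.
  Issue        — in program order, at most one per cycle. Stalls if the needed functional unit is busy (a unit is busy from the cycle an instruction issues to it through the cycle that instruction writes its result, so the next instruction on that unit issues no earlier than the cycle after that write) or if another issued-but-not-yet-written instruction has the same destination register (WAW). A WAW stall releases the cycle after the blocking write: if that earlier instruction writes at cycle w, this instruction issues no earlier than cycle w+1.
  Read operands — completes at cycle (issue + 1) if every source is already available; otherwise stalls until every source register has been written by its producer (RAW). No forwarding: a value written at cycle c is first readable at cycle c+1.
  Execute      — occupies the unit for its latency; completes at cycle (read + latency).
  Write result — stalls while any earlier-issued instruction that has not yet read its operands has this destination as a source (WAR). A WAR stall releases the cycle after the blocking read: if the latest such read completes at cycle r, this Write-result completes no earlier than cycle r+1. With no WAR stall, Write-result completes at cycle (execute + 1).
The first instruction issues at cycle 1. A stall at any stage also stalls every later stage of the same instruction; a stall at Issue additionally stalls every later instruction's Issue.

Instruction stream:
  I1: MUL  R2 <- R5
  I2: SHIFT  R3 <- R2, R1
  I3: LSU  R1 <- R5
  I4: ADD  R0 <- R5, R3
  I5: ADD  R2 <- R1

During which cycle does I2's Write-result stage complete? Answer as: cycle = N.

cycle = 12

cycle 1: I1 dispatched to MUL
cycle 2: I1 operands ready | I2 dispatched to SHIFT
cycle 3: I3 dispatched to LSU
cycle 4: I3 operands ready | I4 dispatched to ADD
cycle 5: I3 complete
cycle 8: I1 complete
cycle 9: R2←I1
cycle 10: I2 operands ready
cycle 11: I2 complete | R1←I3
cycle 12: R3←I2
cycle 13: I4 operands ready
cycle 15: I4 complete
cycle 16: R0←I4
cycle 17: I5 dispatched to ADD
cycle 18: I5 operands ready
cycle 20: I5 complete
cycle 21: R2←I5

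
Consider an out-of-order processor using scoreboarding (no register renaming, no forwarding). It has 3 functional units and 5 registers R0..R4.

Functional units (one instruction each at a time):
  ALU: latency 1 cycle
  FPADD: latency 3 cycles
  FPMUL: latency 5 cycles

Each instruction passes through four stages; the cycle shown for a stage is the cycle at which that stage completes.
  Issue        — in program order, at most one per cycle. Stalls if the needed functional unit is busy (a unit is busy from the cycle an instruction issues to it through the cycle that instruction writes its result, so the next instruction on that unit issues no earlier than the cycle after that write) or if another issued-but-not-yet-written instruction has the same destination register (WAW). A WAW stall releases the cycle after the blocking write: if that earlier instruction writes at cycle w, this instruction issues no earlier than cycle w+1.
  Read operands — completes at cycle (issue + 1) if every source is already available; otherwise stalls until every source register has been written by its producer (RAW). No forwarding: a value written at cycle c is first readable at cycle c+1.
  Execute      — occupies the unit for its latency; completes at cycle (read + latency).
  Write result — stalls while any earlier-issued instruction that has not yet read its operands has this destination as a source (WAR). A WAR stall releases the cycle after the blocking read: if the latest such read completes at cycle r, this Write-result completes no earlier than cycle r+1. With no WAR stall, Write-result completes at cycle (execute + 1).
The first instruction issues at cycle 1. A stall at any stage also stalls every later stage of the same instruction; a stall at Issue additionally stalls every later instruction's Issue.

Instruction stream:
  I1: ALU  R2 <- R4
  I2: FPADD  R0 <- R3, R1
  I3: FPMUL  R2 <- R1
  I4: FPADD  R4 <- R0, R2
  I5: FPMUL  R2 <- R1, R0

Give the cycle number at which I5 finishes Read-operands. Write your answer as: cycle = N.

cycle = 14

cycle 1: I1→ALU
cycle 2: I1 RO; I2→FPADD
cycle 3: I1 EX; I2 RO
cycle 4: I1 WR R2
cycle 5: I3→FPMUL
cycle 6: I2 EX; I3 RO
cycle 7: I2 WR R0
cycle 8: I4→FPADD
cycle 11: I3 EX
cycle 12: I3 WR R2
cycle 13: I4 RO; I5→FPMUL
cycle 14: I5 RO
cycle 16: I4 EX
cycle 17: I4 WR R4
cycle 19: I5 EX
cycle 20: I5 WR R2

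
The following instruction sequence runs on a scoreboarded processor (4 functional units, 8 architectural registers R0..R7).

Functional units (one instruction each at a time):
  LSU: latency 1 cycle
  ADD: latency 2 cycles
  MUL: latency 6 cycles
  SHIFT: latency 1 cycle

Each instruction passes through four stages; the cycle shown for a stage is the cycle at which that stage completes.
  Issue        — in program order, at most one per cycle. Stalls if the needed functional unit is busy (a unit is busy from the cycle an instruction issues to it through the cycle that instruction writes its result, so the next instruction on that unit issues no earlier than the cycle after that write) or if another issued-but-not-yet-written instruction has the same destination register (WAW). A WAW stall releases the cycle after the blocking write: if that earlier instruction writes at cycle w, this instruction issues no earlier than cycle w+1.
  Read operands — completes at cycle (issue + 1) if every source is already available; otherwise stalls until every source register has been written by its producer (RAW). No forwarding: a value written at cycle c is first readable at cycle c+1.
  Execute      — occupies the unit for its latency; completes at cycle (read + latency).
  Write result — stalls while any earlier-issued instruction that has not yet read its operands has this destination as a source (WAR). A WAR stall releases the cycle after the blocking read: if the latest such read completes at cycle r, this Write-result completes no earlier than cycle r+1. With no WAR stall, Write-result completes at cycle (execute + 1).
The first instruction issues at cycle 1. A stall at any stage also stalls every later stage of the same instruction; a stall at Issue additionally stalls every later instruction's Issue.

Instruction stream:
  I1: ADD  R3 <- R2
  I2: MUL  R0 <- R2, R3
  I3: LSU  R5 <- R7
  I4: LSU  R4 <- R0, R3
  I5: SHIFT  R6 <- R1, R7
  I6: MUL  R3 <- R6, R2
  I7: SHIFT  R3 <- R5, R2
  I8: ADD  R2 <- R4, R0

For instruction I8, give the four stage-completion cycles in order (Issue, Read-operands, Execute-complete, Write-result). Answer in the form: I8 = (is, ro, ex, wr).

I8 = (24, 25, 27, 28)

cycle 1: I1 issues→ADD
cycle 2: I1 reads; I2 issues→MUL
cycle 3: I3 issues→LSU
cycle 4: I1 exec-done; I3 reads
cycle 5: I1 writes R3; I3 exec-done
cycle 6: I2 reads; I3 writes R5
cycle 7: I4 issues→LSU
cycle 8: I5 issues→SHIFT
cycle 9: I5 reads
cycle 10: I5 exec-done
cycle 11: I5 writes R6
cycle 12: I2 exec-done
cycle 13: I2 writes R0
cycle 14: I4 reads; I6 issues→MUL
cycle 15: I4 exec-done; I6 reads
cycle 16: I4 writes R4
cycle 21: I6 exec-done
cycle 22: I6 writes R3
cycle 23: I7 issues→SHIFT
cycle 24: I7 reads; I8 issues→ADD
cycle 25: I7 exec-done; I8 reads
cycle 26: I7 writes R3
cycle 27: I8 exec-done
cycle 28: I8 writes R2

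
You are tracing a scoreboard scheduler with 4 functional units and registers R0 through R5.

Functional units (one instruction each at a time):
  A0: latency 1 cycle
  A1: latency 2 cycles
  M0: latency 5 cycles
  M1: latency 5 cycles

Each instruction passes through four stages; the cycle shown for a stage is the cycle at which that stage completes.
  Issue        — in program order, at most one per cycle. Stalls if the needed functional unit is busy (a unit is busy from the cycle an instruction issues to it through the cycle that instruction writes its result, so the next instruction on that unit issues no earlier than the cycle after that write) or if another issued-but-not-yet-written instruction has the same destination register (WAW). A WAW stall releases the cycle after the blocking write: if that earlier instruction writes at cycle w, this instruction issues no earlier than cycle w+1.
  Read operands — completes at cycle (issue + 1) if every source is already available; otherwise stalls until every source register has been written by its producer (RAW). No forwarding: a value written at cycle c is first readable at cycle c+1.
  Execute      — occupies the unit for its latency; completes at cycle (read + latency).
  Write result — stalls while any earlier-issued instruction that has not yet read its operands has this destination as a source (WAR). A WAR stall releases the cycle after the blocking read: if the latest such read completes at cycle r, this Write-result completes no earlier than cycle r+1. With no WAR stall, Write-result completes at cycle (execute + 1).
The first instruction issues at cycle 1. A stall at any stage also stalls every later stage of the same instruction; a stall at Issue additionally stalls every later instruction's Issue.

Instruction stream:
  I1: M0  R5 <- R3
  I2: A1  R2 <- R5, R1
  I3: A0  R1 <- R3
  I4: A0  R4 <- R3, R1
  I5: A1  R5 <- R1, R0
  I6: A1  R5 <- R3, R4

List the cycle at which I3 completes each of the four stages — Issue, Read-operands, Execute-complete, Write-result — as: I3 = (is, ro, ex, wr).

I3 = (3, 4, 5, 10)

c1: issue I1 (M0)
c2: I1 read-ops · issue I2 (A1)
c3: issue I3 (A0)
c4: I3 read-ops
c5: I3 finished on A0
c7: I1 finished on M0
c8: I1→R5
c9: I2 read-ops
c10: I3→R1
c11: I2 finished on A1 · issue I4 (A0)
c12: I2→R2 · I4 read-ops
c13: I4 finished on A0 · issue I5 (A1)
c14: I4→R4 · I5 read-ops
c16: I5 finished on A1
c17: I5→R5
c18: issue I6 (A1)
c19: I6 read-ops
c21: I6 finished on A1
c22: I6→R5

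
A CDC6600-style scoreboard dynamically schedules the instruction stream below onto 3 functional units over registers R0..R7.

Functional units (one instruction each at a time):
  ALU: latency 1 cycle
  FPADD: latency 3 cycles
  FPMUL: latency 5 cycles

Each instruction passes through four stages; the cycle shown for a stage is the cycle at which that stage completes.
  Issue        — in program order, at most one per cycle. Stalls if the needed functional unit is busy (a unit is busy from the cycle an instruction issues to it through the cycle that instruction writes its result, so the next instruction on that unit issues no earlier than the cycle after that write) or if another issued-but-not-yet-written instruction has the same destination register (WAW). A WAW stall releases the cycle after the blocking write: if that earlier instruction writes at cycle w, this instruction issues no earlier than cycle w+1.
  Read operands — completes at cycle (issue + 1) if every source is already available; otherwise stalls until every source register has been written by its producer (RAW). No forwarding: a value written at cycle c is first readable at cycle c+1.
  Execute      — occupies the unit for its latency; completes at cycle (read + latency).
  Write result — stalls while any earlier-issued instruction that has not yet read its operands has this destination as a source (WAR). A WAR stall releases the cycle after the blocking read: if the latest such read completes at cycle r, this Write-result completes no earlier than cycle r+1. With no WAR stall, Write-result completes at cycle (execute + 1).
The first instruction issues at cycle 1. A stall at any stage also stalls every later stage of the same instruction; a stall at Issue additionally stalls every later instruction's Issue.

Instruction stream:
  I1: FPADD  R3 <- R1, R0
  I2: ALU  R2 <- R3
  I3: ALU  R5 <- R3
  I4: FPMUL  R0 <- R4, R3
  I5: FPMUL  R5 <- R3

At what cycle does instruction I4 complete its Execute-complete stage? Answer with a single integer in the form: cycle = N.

cycle = 17

  I1 | 1 | 2 | 5 | 6
  I2 | 2 | 7 | 8 | 9   RAW R3: wait I1 write@6
  I3 | 10 | 11 | 12 | 13   struct: ALU busy until I2 writes@9
  I4 | 11 | 12 | 17 | 18
  I5 | 19 | 20 | 25 | 26   struct: FPMUL busy until I4 writes@18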